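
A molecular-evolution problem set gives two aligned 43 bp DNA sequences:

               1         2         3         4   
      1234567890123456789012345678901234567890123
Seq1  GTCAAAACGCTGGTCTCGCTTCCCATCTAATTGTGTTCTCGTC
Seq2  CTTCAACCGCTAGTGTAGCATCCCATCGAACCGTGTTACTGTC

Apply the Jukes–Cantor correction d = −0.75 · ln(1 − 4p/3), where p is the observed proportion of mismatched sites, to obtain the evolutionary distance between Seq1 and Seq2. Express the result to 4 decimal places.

0.4270

Mismatches occur at site 1 (G/C), site 3 (C/T), site 4 (A/C), site 7 (A/C), site 12 (G/A), site 15 (C/G), site 17 (C/A), site 20 (T/A), site 28 (T/G), site 31 (T/C), site 32 (T/C), site 38 (C/A), site 39 (T/C), site 40 (C/T).
p = 14/43 = 0.325581.
d = −0.75 · ln(1 − (4/3)·0.325581) = −0.75 · ln(0.565892) = −0.75 · (-0.569352) = 0.4270.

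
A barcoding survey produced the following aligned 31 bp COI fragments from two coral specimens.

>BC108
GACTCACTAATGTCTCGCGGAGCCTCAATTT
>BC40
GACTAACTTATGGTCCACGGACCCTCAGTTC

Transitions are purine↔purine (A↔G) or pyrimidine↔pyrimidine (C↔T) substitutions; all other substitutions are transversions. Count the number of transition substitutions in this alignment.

5

Differing sites — 5:C/A (Tv); 9:A/T (Tv); 13:T/G (Tv); 14:C/T (Ti); 15:T/C (Ti); 17:G/A (Ti); 22:G/C (Tv); 28:A/G (Ti); 31:T/C (Ti).
Of the 9 differences, 5 transitions and 4 transversions, so the answer is 5.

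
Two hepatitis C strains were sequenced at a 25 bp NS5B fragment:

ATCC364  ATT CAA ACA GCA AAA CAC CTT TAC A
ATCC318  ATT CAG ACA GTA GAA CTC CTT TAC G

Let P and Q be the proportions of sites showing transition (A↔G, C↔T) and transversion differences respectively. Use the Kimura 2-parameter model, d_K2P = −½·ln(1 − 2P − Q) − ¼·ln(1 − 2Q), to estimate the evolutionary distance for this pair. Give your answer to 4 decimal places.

The sequences differ at positions 6 (A/G, transition), 11 (C/T, transition), 13 (A/G, transition), 17 (A/T, transversion), 25 (A/G, transition).
Of the 5 differences, 4 transitions and 1 transversion over 25 sites: P = 4/25 = 0.160000, Q = 1/25 = 0.040000.
d = −0.5·ln(0.640000) − 0.25·ln(0.920000) = −0.5·(-0.446287) − 0.25·(-0.083382) = 0.2440.

0.2440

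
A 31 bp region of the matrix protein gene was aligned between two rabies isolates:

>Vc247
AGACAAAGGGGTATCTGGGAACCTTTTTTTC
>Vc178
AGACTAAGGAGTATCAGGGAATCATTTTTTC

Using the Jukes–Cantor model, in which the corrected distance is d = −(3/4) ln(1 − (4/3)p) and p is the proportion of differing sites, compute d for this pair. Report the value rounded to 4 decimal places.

Mismatches occur at site 5 (A↔T), site 10 (G↔A), site 16 (T↔A), site 22 (C↔T), site 24 (T↔A).
p = 5/31 = 0.161290.
d = −0.75 · ln(1 − (4/3)·0.161290) = −0.75 · ln(0.784947) = −0.75 · (-0.242139) = 0.1816.

0.1816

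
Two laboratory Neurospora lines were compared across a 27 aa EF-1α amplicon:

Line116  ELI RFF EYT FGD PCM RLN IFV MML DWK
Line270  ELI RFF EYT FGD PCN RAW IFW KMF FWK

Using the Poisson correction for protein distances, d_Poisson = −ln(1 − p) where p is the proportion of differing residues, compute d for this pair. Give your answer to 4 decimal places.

Mismatches occur at site 15 (M→N), site 17 (L→A), site 18 (N→W), site 21 (V→W), site 22 (M→K), site 24 (L→F), site 25 (D→F).
p = 7/27 = 0.259259.
d = −ln(1 − 0.259259) = −ln(0.740741) = 0.3001.

0.3001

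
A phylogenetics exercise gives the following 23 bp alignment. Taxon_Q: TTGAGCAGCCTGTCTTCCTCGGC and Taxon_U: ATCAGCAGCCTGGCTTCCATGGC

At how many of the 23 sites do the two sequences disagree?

5

Differing sites — 1:T/A; 3:G/C; 13:T/G; 19:T/A; 20:C/T.
That gives 5 mismatches out of 23 aligned sites, so the Hamming distance is 5.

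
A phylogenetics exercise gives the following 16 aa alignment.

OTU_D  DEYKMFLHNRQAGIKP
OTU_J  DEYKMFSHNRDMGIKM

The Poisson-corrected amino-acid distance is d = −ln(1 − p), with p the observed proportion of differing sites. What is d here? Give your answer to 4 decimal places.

Mismatches occur at site 7 (L/S), site 11 (Q/D), site 12 (A/M), site 16 (P/M).
p = 4/16 = 0.250000.
d = −ln(1 − 0.250000) = −ln(0.750000) = 0.2877.

0.2877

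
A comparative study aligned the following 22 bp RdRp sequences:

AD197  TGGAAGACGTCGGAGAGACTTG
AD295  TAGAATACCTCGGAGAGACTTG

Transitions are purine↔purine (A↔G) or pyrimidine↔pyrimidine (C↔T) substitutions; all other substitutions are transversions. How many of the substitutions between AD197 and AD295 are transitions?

1

The sequences differ at positions 2 (G/A, transition), 6 (G/T, transversion), 9 (G/C, transversion).
Of the 3 differences, 1 transition and 2 transversions, so the answer is 1.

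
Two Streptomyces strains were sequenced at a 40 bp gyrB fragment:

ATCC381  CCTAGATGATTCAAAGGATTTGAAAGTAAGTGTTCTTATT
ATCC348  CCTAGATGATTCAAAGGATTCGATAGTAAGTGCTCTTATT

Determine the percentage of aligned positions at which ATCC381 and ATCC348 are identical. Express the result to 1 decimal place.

Differing sites — 21:T/C; 24:A/T; 33:T/C.
37 of the 40 sites match, so the percent identity is 37/40 × 100 = 92.5%.

92.5%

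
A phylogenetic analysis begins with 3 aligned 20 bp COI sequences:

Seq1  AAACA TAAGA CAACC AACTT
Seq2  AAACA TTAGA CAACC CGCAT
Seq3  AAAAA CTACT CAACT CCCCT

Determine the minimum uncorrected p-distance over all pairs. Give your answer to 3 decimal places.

0.200

Pairwise Hamming distances:
  Seq1 vs Seq2: 4
  Seq1 vs Seq3: 9
  Seq2 vs Seq3: 7
The smallest is 4 mismatches, between Seq1 and Seq2; p = 4/20 = 0.200.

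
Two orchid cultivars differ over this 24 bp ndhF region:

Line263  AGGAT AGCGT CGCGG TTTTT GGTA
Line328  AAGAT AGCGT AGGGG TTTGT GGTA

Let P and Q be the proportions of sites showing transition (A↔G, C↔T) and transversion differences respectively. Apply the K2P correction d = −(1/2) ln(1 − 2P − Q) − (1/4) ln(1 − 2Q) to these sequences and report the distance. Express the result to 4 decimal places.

Differing sites — 2:G/A (Ti); 11:C/A (Tv); 13:C/G (Tv); 19:T/G (Tv).
Of the 4 differences, 1 transition and 3 transversions over 24 sites: P = 1/24 = 0.041667, Q = 3/24 = 0.125000.
d = −0.5·ln(0.791666) − 0.25·ln(0.750000) = −0.5·(-0.233616) − 0.25·(-0.287682) = 0.1887.

0.1887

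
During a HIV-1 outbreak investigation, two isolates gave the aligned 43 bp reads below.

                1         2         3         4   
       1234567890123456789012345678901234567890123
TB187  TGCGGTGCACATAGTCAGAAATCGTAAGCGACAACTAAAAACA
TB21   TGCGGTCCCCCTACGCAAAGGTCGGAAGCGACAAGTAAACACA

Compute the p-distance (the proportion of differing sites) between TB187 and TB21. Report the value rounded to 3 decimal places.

The sequences differ at positions 7 (G/C), 9 (A/C), 11 (A/C), 14 (G/C), 15 (T/G), 18 (G/A), 20 (A/G), 21 (A/G), 25 (T/G), 35 (C/G), 40 (A/C).
There are 11 differences over 43 sites, so p = 11/43 = 0.256.

0.256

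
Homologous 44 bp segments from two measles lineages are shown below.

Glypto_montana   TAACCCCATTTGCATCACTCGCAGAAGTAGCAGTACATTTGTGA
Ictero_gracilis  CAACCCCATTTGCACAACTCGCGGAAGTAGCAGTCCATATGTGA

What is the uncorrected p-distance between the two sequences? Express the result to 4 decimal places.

Mismatches occur at site 1 (T↔C), site 15 (T↔C), site 16 (C↔A), site 23 (A↔G), site 35 (A↔C), site 39 (T↔A).
There are 6 differences over 44 sites, so p = 6/44 = 0.1364.

0.1364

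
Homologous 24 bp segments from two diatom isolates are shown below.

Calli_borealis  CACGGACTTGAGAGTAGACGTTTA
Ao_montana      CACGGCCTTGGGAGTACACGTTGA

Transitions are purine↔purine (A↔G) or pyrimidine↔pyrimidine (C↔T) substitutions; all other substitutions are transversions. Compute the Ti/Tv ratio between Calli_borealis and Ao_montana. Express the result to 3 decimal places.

Mismatches occur at site 6 (A/C, transversion), site 11 (A/G, transition), site 17 (G/C, transversion), site 23 (T/G, transversion).
Of the 4 differences, 1 transition and 3 transversions, so Ti/Tv = 1/3 = 0.333.

0.333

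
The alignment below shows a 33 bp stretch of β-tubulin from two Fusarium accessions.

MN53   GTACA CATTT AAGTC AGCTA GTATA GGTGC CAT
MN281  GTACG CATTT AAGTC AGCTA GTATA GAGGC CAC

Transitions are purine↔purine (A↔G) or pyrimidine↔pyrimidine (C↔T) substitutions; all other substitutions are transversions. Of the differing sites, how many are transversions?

1

Differing sites — 5:A/G (Ti); 27:G/A (Ti); 28:T/G (Tv); 33:T/C (Ti).
Of the 4 differences, 3 transitions and 1 transversion, so the answer is 1.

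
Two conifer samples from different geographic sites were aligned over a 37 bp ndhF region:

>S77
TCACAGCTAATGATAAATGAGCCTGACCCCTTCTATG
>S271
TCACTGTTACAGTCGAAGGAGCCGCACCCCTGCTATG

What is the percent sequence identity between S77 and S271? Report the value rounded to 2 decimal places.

70.27%

Differing sites — 5:A/T; 7:C/T; 10:A/C; 11:T/A; 13:A/T; 14:T/C; 15:A/G; 18:T/G; 24:T/G; 25:G/C; 32:T/G.
26 of the 37 sites match, so the percent identity is 26/37 × 100 = 70.27%.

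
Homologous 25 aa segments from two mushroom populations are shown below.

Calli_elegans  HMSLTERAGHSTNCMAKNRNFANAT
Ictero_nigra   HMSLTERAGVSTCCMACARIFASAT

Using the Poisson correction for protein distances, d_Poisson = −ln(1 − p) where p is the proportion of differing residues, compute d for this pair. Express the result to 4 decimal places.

Mismatches occur at site 10 (H/V), site 13 (N/C), site 17 (K/C), site 18 (N/A), site 20 (N/I), site 23 (N/S).
p = 6/25 = 0.240000.
d = −ln(1 − 0.240000) = −ln(0.760000) = 0.2744.

0.2744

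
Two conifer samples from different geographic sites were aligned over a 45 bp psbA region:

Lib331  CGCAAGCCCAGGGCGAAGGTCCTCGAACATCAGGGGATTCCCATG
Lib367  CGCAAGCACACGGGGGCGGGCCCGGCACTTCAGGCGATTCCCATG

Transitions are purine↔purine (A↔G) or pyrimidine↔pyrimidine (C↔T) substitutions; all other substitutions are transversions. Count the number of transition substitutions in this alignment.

2

Mismatches occur at site 8 (C/A, transversion), site 11 (G/C, transversion), site 14 (C/G, transversion), site 16 (A/G, transition), site 17 (A/C, transversion), site 20 (T/G, transversion), site 23 (T/C, transition), site 24 (C/G, transversion), site 26 (A/C, transversion), site 29 (A/T, transversion), site 35 (G/C, transversion).
Of the 11 differences, 2 transitions and 9 transversions, so the answer is 2.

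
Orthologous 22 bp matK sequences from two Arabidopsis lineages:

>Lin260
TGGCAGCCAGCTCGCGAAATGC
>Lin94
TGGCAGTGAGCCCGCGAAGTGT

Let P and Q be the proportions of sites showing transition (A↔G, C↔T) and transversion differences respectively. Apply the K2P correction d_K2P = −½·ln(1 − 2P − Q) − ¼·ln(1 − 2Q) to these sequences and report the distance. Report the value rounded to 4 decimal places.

0.2869

Mismatches occur at site 7 (C↔T, transition), site 8 (C↔G, transversion), site 12 (T↔C, transition), site 19 (A↔G, transition), site 22 (C↔T, transition).
Of the 5 differences, 4 transitions and 1 transversion over 22 sites: P = 4/22 = 0.181818, Q = 1/22 = 0.045455.
d = −0.5·ln(0.590909) − 0.25·ln(0.909090) = −0.5·(-0.526093) − 0.25·(-0.095311) = 0.2869.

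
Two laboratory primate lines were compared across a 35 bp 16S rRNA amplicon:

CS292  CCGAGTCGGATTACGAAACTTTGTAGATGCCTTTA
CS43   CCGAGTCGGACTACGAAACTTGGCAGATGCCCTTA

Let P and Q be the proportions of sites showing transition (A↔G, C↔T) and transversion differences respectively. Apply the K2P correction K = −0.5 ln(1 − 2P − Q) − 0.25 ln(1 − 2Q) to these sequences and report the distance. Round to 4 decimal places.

Mismatches occur at site 11 (T→C, transition), site 22 (T→G, transversion), site 24 (T→C, transition), site 32 (T→C, transition).
Of the 4 differences, 3 transitions and 1 transversion over 35 sites: P = 3/35 = 0.085714, Q = 1/35 = 0.028571.
d = −0.5·ln(0.800001) − 0.25·ln(0.942858) = −0.5·(-0.223142) − 0.25·(-0.058840) = 0.1263.

0.1263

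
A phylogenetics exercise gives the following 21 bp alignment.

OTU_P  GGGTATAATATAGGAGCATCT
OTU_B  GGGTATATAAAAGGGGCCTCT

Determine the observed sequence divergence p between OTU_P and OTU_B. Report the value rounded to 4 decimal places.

Mismatches occur at site 8 (A→T), site 9 (T→A), site 11 (T→A), site 15 (A→G), site 18 (A→C).
There are 5 differences over 21 sites, so p = 5/21 = 0.2381.

0.2381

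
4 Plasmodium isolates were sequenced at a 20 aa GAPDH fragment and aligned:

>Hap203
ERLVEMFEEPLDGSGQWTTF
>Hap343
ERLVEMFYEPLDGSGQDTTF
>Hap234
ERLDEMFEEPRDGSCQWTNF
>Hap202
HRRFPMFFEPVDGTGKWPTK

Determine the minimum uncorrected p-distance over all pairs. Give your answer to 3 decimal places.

Pairwise Hamming distances:
  Hap203 vs Hap343: 2
  Hap203 vs Hap234: 4
  Hap203 vs Hap202: 10
  Hap343 vs Hap234: 6
  Hap343 vs Hap202: 11
  Hap234 vs Hap202: 12
The smallest is 2 mismatches, between Hap203 and Hap343; p = 2/20 = 0.100.

0.100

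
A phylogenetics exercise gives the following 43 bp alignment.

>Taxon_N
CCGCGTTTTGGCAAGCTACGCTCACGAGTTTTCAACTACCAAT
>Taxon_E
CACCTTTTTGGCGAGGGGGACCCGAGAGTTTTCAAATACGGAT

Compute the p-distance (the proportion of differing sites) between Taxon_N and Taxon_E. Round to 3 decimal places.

The sequences differ at positions 2 (C/A), 3 (G/C), 5 (G/T), 13 (A/G), 16 (C/G), 17 (T/G), 18 (A/G), 19 (C/G), 20 (G/A), 22 (T/C), 24 (A/G), 25 (C/A), 36 (C/A), 40 (C/G), 41 (A/G).
There are 15 differences over 43 sites, so p = 15/43 = 0.349.

0.349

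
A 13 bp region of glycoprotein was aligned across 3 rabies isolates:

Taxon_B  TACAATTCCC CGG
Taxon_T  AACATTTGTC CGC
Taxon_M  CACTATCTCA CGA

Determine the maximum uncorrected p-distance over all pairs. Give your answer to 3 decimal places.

0.615

Pairwise Hamming distances:
  Taxon_B vs Taxon_T: 5
  Taxon_B vs Taxon_M: 6
  Taxon_T vs Taxon_M: 8
The largest is 8 mismatches, between Taxon_T and Taxon_M; p = 8/13 = 0.615.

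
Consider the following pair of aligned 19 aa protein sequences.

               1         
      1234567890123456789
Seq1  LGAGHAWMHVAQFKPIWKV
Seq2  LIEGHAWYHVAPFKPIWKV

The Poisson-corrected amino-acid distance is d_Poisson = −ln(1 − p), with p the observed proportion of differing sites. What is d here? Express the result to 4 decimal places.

The sequences differ at positions 2 (G/I), 3 (A/E), 8 (M/Y), 12 (Q/P).
p = 4/19 = 0.210526.
d = −ln(1 − 0.210526) = −ln(0.789474) = 0.2364.

0.2364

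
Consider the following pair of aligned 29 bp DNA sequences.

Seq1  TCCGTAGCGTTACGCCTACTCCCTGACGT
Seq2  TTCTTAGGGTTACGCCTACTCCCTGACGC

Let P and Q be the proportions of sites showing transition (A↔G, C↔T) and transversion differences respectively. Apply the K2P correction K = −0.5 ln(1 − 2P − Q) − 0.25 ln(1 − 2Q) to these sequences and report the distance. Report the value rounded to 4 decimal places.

The sequences differ at positions 2 (C/T, transition), 4 (G/T, transversion), 8 (C/G, transversion), 29 (T/C, transition).
Of the 4 differences, 2 transitions and 2 transversions over 29 sites: P = 2/29 = 0.068966, Q = 2/29 = 0.068966.
d = −0.5·ln(0.793102) − 0.25·ln(0.862068) = −0.5·(-0.231803) − 0.25·(-0.148421) = 0.1530.

0.1530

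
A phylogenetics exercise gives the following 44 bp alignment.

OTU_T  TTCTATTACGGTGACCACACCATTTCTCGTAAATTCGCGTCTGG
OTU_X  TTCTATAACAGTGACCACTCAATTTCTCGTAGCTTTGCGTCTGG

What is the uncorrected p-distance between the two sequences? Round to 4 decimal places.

Mismatches occur at site 7 (T→A), site 10 (G→A), site 19 (A→T), site 21 (C→A), site 32 (A→G), site 33 (A→C), site 36 (C→T).
There are 7 differences over 44 sites, so p = 7/44 = 0.1591.

0.1591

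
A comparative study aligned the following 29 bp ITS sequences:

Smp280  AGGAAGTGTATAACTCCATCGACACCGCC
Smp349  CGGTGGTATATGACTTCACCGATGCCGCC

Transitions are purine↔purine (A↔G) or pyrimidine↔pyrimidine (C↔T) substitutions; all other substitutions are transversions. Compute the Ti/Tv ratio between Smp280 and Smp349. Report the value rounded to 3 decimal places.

Differing sites — 1:A/C (Tv); 4:A/T (Tv); 5:A/G (Ti); 8:G/A (Ti); 12:A/G (Ti); 16:C/T (Ti); 19:T/C (Ti); 23:C/T (Ti); 24:A/G (Ti).
Of the 9 differences, 7 transitions and 2 transversions, so Ti/Tv = 7/2 = 3.500.

3.500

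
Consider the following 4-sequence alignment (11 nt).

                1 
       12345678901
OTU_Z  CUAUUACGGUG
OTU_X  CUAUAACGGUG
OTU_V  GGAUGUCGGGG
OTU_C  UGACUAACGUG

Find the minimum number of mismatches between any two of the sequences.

Pairwise Hamming distances:
  OTU_Z vs OTU_X: 1
  OTU_Z vs OTU_V: 5
  OTU_Z vs OTU_C: 5
  OTU_X vs OTU_V: 5
  OTU_X vs OTU_C: 6
  OTU_V vs OTU_C: 7
The smallest is 1, between OTU_Z and OTU_X.

1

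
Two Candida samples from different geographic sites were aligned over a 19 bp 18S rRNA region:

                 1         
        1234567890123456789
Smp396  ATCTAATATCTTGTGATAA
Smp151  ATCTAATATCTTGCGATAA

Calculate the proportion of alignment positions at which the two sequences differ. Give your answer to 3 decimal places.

The sequences differ at position 14 (T/C).
There are 1 differences over 19 sites, so p = 1/19 = 0.053.

0.053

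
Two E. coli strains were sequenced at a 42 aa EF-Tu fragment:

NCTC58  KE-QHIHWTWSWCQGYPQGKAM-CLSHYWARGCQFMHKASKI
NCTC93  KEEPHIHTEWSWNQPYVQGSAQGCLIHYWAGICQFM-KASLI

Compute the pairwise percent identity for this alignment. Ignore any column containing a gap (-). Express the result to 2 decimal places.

Excluding the 3 gap columns leaves 39 comparable sites.
Differing sites — 4:Q/P; 8:W/T; 9:T/E; 13:C/N; 15:G/P; 17:P/V; 20:K/S; 22:M/Q; 26:S/I; 31:R/G; 32:G/I; 41:K/L.
27 of the 39 comparable sites match, so the percent identity is 27/39 × 100 = 69.23%.

69.23%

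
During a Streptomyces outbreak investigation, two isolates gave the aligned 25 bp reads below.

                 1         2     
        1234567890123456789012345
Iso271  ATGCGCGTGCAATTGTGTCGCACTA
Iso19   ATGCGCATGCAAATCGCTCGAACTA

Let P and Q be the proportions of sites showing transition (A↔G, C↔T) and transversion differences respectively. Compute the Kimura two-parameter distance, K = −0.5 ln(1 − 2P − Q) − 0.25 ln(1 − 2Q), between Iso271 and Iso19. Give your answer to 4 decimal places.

0.2920

The sequences differ at positions 7 (G/A, transition), 13 (T/A, transversion), 15 (G/C, transversion), 16 (T/G, transversion), 17 (G/C, transversion), 21 (C/A, transversion).
Of the 6 differences, 1 transition and 5 transversions over 25 sites: P = 1/25 = 0.040000, Q = 5/25 = 0.200000.
d = −0.5·ln(0.720000) − 0.25·ln(0.600000) = −0.5·(-0.328504) − 0.25·(-0.510826) = 0.2920.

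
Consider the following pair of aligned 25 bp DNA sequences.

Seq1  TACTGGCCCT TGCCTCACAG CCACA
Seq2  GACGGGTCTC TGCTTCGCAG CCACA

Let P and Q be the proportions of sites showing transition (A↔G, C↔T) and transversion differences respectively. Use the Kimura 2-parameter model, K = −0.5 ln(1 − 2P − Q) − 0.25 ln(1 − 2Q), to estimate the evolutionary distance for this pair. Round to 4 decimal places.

0.3706

The sequences differ at positions 1 (T/G, transversion), 4 (T/G, transversion), 7 (C/T, transition), 9 (C/T, transition), 10 (T/C, transition), 14 (C/T, transition), 17 (A/G, transition).
Of the 7 differences, 5 transitions and 2 transversions over 25 sites: P = 5/25 = 0.200000, Q = 2/25 = 0.080000.
d = −0.5·ln(0.520000) − 0.25·ln(0.840000) = −0.5·(-0.653926) − 0.25·(-0.174353) = 0.3706.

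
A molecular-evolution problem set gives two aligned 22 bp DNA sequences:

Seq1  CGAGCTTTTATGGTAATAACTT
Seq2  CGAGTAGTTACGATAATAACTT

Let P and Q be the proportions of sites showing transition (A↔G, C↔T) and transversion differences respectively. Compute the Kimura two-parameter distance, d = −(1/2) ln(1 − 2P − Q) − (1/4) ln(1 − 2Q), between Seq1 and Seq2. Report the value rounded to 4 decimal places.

Differing sites — 5:C/T (Ti); 6:T/A (Tv); 7:T/G (Tv); 11:T/C (Ti); 13:G/A (Ti).
Of the 5 differences, 3 transitions and 2 transversions over 22 sites: P = 3/22 = 0.136364, Q = 2/22 = 0.090909.
d = −0.5·ln(0.636363) − 0.25·ln(0.818182) = −0.5·(-0.451986) − 0.25·(-0.200670) = 0.2762.

0.2762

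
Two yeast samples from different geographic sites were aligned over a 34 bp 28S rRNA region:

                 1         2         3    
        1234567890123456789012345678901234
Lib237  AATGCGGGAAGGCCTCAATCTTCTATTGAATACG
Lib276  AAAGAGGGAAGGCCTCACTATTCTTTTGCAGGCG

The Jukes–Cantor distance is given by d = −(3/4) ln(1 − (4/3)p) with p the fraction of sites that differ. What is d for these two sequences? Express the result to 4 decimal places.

0.2824

Differing sites — 3:T/A; 5:C/A; 18:A/C; 20:C/A; 25:A/T; 29:A/C; 31:T/G; 32:A/G.
p = 8/34 = 0.235294.
d = −0.75 · ln(1 − (4/3)·0.235294) = −0.75 · ln(0.686275) = −0.75 · (-0.376477) = 0.2824.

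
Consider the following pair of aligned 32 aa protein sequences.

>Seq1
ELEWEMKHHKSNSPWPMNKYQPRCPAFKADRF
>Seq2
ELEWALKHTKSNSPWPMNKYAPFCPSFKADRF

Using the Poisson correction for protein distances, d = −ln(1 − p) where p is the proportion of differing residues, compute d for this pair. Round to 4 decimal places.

Differing sites — 5:E/A; 6:M/L; 9:H/T; 21:Q/A; 23:R/F; 26:A/S.
p = 6/32 = 0.187500.
d = −ln(1 − 0.187500) = −ln(0.812500) = 0.2076.

0.2076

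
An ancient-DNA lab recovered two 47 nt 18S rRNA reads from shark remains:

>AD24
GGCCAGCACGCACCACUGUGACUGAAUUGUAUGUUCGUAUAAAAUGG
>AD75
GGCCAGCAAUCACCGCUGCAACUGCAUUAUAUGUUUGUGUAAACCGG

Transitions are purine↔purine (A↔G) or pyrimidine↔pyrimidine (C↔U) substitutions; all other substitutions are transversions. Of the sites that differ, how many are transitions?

7

The sequences differ at positions 9 (C/A, transversion), 10 (G/U, transversion), 15 (A/G, transition), 19 (U/C, transition), 20 (G/A, transition), 25 (A/C, transversion), 29 (G/A, transition), 36 (C/U, transition), 39 (A/G, transition), 44 (A/C, transversion), 45 (U/C, transition).
Of the 11 differences, 7 transitions and 4 transversions, so the answer is 7.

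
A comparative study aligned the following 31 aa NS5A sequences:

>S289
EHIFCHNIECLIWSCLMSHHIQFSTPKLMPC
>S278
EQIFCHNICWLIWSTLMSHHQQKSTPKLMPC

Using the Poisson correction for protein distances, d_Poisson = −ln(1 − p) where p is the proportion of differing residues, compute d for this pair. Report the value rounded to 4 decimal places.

Differing sites — 2:H/Q; 9:E/C; 10:C/W; 15:C/T; 21:I/Q; 23:F/K.
p = 6/31 = 0.193548.
d = −ln(1 − 0.193548) = −ln(0.806452) = 0.2151.

0.2151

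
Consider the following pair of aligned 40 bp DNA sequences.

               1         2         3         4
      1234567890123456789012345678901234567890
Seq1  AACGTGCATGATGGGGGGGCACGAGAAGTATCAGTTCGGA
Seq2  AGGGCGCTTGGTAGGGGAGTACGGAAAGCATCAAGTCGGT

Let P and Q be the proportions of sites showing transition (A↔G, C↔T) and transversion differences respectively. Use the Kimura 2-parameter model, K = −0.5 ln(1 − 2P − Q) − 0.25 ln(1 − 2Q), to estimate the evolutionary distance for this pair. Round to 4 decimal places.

0.5139

Differing sites — 2:A/G (Ti); 3:C/G (Tv); 5:T/C (Ti); 8:A/T (Tv); 11:A/G (Ti); 13:G/A (Ti); 18:G/A (Ti); 20:C/T (Ti); 24:A/G (Ti); 25:G/A (Ti); 29:T/C (Ti); 34:G/A (Ti); 35:T/G (Tv); 40:A/T (Tv).
Of the 14 differences, 10 transitions and 4 transversions over 40 sites: P = 10/40 = 0.250000, Q = 4/40 = 0.100000.
d = −0.5·ln(0.400000) − 0.25·ln(0.800000) = −0.5·(-0.916291) − 0.25·(-0.223144) = 0.5139.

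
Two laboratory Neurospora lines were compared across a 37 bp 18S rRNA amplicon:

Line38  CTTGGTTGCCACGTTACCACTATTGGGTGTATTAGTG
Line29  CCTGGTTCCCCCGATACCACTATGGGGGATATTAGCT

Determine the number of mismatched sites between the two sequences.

9

Mismatches occur at site 2 (T/C), site 8 (G/C), site 11 (A/C), site 14 (T/A), site 24 (T/G), site 28 (T/G), site 29 (G/A), site 36 (T/C), site 37 (G/T).
That gives 9 mismatches out of 37 aligned sites, so the Hamming distance is 9.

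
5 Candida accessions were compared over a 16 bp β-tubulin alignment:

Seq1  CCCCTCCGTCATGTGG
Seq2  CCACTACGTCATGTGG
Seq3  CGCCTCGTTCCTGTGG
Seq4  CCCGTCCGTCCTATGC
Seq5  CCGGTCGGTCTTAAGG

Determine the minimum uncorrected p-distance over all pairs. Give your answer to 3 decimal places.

0.125

Pairwise Hamming distances:
  Seq1 vs Seq2: 2
  Seq1 vs Seq3: 4
  Seq1 vs Seq4: 4
  Seq1 vs Seq5: 6
  Seq2 vs Seq3: 6
  Seq2 vs Seq4: 6
  Seq2 vs Seq5: 7
  Seq3 vs Seq4: 6
  Seq3 vs Seq5: 7
  Seq4 vs Seq5: 5
The smallest is 2 mismatches, between Seq1 and Seq2; p = 2/16 = 0.125.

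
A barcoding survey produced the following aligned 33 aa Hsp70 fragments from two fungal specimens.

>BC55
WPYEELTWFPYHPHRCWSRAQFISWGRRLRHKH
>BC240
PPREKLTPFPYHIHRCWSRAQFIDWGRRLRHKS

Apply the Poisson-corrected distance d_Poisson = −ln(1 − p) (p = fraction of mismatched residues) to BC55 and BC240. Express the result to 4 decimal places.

The sequences differ at positions 1 (W/P), 3 (Y/R), 5 (E/K), 8 (W/P), 13 (P/I), 24 (S/D), 33 (H/S).
p = 7/33 = 0.212121.
d = −ln(1 − 0.212121) = −ln(0.787879) = 0.2384.

0.2384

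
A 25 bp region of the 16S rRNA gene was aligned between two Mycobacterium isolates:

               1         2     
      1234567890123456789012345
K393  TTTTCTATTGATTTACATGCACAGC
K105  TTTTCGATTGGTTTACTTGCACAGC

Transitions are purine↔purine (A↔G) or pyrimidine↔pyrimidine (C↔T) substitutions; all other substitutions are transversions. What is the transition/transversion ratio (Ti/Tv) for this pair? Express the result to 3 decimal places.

0.500

Differing sites — 6:T/G (Tv); 11:A/G (Ti); 17:A/T (Tv).
Of the 3 differences, 1 transition and 2 transversions, so Ti/Tv = 1/2 = 0.500.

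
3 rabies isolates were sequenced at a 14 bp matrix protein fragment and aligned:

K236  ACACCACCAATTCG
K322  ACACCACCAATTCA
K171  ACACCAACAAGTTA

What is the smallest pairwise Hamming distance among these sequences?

1

Pairwise Hamming distances:
  K236 vs K322: 1
  K236 vs K171: 4
  K322 vs K171: 3
The smallest is 1, between K236 and K322.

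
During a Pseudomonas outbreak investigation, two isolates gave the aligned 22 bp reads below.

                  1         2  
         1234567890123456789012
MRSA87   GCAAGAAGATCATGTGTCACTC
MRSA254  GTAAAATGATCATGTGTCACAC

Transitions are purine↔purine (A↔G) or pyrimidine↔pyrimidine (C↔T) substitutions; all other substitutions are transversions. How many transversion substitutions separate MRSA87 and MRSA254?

2

Differing sites — 2:C/T (Ti); 5:G/A (Ti); 7:A/T (Tv); 21:T/A (Tv).
Of the 4 differences, 2 transitions and 2 transversions, so the answer is 2.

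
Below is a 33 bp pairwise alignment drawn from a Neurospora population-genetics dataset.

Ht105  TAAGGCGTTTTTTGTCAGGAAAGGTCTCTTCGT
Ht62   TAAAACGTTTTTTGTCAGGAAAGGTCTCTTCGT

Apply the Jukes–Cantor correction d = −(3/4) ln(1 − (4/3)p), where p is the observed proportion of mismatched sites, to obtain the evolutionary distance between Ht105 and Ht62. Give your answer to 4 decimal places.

Differing sites — 4:G/A; 5:G/A.
p = 2/33 = 0.060606.
d = −0.75 · ln(1 − (4/3)·0.060606) = −0.75 · ln(0.919192) = −0.75 · (-0.084260) = 0.0632.

0.0632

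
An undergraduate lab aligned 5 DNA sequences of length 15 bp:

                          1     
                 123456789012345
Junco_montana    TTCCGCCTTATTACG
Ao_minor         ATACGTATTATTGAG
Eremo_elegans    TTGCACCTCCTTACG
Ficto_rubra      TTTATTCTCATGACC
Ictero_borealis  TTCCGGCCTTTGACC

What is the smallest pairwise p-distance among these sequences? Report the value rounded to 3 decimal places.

0.267

Pairwise Hamming distances:
  Junco_montana vs Ao_minor: 6
  Junco_montana vs Eremo_elegans: 4
  Junco_montana vs Ficto_rubra: 7
  Junco_montana vs Ictero_borealis: 5
  Ao_minor vs Eremo_elegans: 9
  Ao_minor vs Ficto_rubra: 10
  Ao_minor vs Ictero_borealis: 10
  Eremo_elegans vs Ficto_rubra: 7
  Eremo_elegans vs Ictero_borealis: 8
  Ficto_rubra vs Ictero_borealis: 7
The smallest is 4 mismatches, between Junco_montana and Eremo_elegans; p = 4/15 = 0.267.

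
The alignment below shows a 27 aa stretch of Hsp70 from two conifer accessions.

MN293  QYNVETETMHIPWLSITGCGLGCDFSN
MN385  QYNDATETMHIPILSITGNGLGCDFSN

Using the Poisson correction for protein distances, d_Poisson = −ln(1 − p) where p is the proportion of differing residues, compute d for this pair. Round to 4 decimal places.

0.1603

Mismatches occur at site 4 (V→D), site 5 (E→A), site 13 (W→I), site 19 (C→N).
p = 4/27 = 0.148148.
d = −ln(1 − 0.148148) = −ln(0.851852) = 0.1603.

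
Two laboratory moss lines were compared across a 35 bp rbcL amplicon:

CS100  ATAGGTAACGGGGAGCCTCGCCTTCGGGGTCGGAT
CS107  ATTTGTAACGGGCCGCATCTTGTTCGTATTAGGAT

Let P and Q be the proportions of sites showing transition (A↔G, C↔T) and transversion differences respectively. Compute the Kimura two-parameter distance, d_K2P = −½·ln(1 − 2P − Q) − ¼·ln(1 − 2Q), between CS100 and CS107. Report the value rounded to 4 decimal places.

0.4672

The sequences differ at positions 3 (A/T, transversion), 4 (G/T, transversion), 13 (G/C, transversion), 14 (A/C, transversion), 17 (C/A, transversion), 20 (G/T, transversion), 21 (C/T, transition), 22 (C/G, transversion), 27 (G/T, transversion), 28 (G/A, transition), 29 (G/T, transversion), 31 (C/A, transversion).
Of the 12 differences, 2 transitions and 10 transversions over 35 sites: P = 2/35 = 0.057143, Q = 10/35 = 0.285714.
d = −0.5·ln(0.600000) − 0.25·ln(0.428572) = −0.5·(-0.510826) − 0.25·(-0.847297) = 0.4672.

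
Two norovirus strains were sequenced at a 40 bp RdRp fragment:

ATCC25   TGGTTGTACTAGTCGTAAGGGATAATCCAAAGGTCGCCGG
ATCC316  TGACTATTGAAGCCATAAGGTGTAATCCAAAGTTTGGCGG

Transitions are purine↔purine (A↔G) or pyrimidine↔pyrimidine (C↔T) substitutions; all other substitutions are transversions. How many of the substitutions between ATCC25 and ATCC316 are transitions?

Differing sites — 3:G/A (Ti); 4:T/C (Ti); 6:G/A (Ti); 8:A/T (Tv); 9:C/G (Tv); 10:T/A (Tv); 13:T/C (Ti); 15:G/A (Ti); 21:G/T (Tv); 22:A/G (Ti); 33:G/T (Tv); 35:C/T (Ti); 37:C/G (Tv).
Of the 13 differences, 7 transitions and 6 transversions, so the answer is 7.

7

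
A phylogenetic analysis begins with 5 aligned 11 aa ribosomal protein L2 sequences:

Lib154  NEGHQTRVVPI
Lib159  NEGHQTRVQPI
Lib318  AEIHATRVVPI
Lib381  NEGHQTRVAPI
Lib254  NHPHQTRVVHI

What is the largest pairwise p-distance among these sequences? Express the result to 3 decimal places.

0.455

Pairwise Hamming distances:
  Lib154 vs Lib159: 1
  Lib154 vs Lib318: 3
  Lib154 vs Lib381: 1
  Lib154 vs Lib254: 3
  Lib159 vs Lib318: 4
  Lib159 vs Lib381: 1
  Lib159 vs Lib254: 4
  Lib318 vs Lib381: 4
  Lib318 vs Lib254: 5
  Lib381 vs Lib254: 4
The largest is 5 mismatches, between Lib318 and Lib254; p = 5/11 = 0.455.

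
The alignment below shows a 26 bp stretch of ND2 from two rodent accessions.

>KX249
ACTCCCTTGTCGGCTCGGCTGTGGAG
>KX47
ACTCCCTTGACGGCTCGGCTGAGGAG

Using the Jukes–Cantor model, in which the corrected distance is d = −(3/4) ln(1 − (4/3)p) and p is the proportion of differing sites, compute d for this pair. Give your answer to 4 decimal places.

The sequences differ at positions 10 (T/A), 22 (T/A).
p = 2/26 = 0.076923.
d = −0.75 · ln(1 − (4/3)·0.076923) = −0.75 · ln(0.897436) = −0.75 · (-0.108213) = 0.0812.

0.0812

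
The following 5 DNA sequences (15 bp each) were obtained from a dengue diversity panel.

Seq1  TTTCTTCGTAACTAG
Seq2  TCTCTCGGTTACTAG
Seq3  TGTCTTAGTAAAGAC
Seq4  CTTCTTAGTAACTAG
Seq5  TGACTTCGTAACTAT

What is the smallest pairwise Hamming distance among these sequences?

2

Pairwise Hamming distances:
  Seq1 vs Seq2: 4
  Seq1 vs Seq3: 5
  Seq1 vs Seq4: 2
  Seq1 vs Seq5: 3
  Seq2 vs Seq3: 7
  Seq2 vs Seq4: 5
  Seq2 vs Seq5: 6
  Seq3 vs Seq4: 5
  Seq3 vs Seq5: 5
  Seq4 vs Seq5: 5
The smallest is 2, between Seq1 and Seq4.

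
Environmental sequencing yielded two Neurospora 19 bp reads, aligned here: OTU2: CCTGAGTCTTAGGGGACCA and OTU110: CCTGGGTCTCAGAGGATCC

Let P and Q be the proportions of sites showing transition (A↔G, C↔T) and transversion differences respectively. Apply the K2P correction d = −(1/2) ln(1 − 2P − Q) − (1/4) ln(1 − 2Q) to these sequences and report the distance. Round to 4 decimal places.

0.3487

The sequences differ at positions 5 (A/G, transition), 10 (T/C, transition), 13 (G/A, transition), 17 (C/T, transition), 19 (A/C, transversion).
Of the 5 differences, 4 transitions and 1 transversion over 19 sites: P = 4/19 = 0.210526, Q = 1/19 = 0.052632.
d = −0.5·ln(0.526316) − 0.25·ln(0.894736) = −0.5·(-0.641853) − 0.25·(-0.111227) = 0.3487.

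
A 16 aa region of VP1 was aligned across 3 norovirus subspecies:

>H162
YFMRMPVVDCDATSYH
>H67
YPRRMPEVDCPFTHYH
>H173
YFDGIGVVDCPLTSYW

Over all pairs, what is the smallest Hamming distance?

Pairwise Hamming distances:
  H162 vs H67: 6
  H162 vs H173: 7
  H67 vs H173: 9
The smallest is 6, between H162 and H67.

6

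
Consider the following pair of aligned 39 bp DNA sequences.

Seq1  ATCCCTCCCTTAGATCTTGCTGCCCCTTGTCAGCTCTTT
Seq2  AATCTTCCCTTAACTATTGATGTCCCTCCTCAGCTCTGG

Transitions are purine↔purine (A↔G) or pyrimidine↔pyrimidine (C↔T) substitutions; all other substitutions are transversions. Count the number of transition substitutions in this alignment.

Mismatches occur at site 2 (T/A, transversion), site 3 (C/T, transition), site 5 (C/T, transition), site 13 (G/A, transition), site 14 (A/C, transversion), site 16 (C/A, transversion), site 20 (C/A, transversion), site 23 (C/T, transition), site 28 (T/C, transition), site 29 (G/C, transversion), site 38 (T/G, transversion), site 39 (T/G, transversion).
Of the 12 differences, 5 transitions and 7 transversions, so the answer is 5.

5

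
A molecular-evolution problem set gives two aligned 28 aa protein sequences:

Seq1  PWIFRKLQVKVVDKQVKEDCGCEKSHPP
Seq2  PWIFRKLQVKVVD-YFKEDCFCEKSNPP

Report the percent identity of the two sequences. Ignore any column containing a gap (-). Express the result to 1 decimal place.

Excluding the 1 gap column leaves 27 comparable sites.
Differing sites — 15:Q/Y; 16:V/F; 21:G/F; 26:H/N.
23 of the 27 comparable sites match, so the percent identity is 23/27 × 100 = 85.2%.

85.2%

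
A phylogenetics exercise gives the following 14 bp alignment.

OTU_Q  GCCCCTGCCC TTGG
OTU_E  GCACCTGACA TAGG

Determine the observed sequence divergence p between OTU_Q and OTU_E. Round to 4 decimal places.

0.2857

The sequences differ at positions 3 (C/A), 8 (C/A), 10 (C/A), 12 (T/A).
There are 4 differences over 14 sites, so p = 4/14 = 0.2857.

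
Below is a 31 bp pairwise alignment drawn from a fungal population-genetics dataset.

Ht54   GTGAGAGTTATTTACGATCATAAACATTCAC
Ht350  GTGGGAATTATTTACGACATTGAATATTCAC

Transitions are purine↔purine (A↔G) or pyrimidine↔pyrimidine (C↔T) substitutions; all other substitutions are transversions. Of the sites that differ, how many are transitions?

5

Mismatches occur at site 4 (A↔G, transition), site 7 (G↔A, transition), site 18 (T↔C, transition), site 19 (C↔A, transversion), site 20 (A↔T, transversion), site 22 (A↔G, transition), site 25 (C↔T, transition).
Of the 7 differences, 5 transitions and 2 transversions, so the answer is 5.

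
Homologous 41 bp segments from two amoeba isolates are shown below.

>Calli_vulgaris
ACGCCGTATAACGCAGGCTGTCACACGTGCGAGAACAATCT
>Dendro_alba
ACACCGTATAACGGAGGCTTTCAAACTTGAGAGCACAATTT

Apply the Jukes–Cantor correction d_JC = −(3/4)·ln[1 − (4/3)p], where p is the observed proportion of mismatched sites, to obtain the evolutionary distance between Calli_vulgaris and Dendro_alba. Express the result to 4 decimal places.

0.2260

The sequences differ at positions 3 (G/A), 14 (C/G), 20 (G/T), 24 (C/A), 27 (G/T), 30 (C/A), 34 (A/C), 40 (C/T).
p = 8/41 = 0.195122.
d = −0.75 · ln(1 − (4/3)·0.195122) = −0.75 · ln(0.739837) = −0.75 · (-0.301325) = 0.2260.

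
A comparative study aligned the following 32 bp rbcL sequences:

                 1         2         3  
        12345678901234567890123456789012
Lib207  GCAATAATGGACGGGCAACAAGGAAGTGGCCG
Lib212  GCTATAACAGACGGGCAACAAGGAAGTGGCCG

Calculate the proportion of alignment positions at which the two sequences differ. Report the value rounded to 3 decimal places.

Mismatches occur at site 3 (A→T), site 8 (T→C), site 9 (G→A).
There are 3 differences over 32 sites, so p = 3/32 = 0.094.

0.094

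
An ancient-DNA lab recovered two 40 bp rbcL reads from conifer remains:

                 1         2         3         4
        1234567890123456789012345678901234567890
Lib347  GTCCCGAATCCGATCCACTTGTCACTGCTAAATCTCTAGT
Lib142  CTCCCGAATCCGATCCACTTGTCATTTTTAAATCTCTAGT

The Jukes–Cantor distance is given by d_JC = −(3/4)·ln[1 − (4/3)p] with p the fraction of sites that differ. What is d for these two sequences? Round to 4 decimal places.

0.1073

Mismatches occur at site 1 (G/C), site 25 (C/T), site 27 (G/T), site 28 (C/T).
p = 4/40 = 0.100000.
d = −0.75 · ln(1 − (4/3)·0.100000) = −0.75 · ln(0.866667) = −0.75 · (-0.143100) = 0.1073.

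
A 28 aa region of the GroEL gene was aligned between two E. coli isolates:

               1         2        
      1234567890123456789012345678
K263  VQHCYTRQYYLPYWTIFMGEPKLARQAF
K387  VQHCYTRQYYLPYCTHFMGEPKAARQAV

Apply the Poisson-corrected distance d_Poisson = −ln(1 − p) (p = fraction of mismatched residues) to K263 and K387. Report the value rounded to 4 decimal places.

0.1542

The sequences differ at positions 14 (W/C), 16 (I/H), 23 (L/A), 28 (F/V).
p = 4/28 = 0.142857.
d = −ln(1 − 0.142857) = −ln(0.857143) = 0.1542.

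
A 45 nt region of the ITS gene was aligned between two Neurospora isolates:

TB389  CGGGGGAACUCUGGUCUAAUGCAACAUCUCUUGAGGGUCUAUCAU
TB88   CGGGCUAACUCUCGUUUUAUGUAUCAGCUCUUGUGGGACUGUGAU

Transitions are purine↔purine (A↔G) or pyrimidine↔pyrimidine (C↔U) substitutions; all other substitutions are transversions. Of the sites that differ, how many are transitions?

3

Differing sites — 5:G/C (Tv); 6:G/U (Tv); 13:G/C (Tv); 16:C/U (Ti); 18:A/U (Tv); 22:C/U (Ti); 24:A/U (Tv); 27:U/G (Tv); 34:A/U (Tv); 38:U/A (Tv); 41:A/G (Ti); 43:C/G (Tv).
Of the 12 differences, 3 transitions and 9 transversions, so the answer is 3.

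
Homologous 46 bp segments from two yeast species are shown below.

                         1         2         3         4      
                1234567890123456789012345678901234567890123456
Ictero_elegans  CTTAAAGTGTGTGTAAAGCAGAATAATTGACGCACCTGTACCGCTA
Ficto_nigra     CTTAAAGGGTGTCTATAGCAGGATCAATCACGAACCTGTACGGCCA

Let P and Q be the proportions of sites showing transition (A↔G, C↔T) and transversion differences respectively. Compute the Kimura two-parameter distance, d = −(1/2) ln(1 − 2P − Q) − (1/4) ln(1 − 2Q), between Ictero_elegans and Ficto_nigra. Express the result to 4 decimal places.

0.2580

The sequences differ at positions 8 (T/G, transversion), 13 (G/C, transversion), 16 (A/T, transversion), 22 (A/G, transition), 25 (A/C, transversion), 27 (T/A, transversion), 29 (G/C, transversion), 33 (C/A, transversion), 42 (C/G, transversion), 45 (T/C, transition).
Of the 10 differences, 2 transitions and 8 transversions over 46 sites: P = 2/46 = 0.043478, Q = 8/46 = 0.173913.
d = −0.5·ln(0.739131) − 0.25·ln(0.652174) = −0.5·(-0.302280) − 0.25·(-0.427444) = 0.2580.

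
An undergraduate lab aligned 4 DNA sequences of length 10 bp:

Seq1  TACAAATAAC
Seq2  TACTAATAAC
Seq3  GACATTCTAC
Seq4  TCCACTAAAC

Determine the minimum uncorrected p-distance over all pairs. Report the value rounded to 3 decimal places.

0.100

Pairwise Hamming distances:
  Seq1 vs Seq2: 1
  Seq1 vs Seq3: 5
  Seq1 vs Seq4: 4
  Seq2 vs Seq3: 6
  Seq2 vs Seq4: 5
  Seq3 vs Seq4: 5
The smallest is 1 mismatch, between Seq1 and Seq2; p = 1/10 = 0.100.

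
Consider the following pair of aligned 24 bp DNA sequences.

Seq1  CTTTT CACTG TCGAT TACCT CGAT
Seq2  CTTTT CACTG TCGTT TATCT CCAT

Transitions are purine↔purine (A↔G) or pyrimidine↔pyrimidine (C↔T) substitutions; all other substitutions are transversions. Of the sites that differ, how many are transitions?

Mismatches occur at site 14 (A/T, transversion), site 18 (C/T, transition), site 22 (G/C, transversion).
Of the 3 differences, 1 transition and 2 transversions, so the answer is 1.

1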